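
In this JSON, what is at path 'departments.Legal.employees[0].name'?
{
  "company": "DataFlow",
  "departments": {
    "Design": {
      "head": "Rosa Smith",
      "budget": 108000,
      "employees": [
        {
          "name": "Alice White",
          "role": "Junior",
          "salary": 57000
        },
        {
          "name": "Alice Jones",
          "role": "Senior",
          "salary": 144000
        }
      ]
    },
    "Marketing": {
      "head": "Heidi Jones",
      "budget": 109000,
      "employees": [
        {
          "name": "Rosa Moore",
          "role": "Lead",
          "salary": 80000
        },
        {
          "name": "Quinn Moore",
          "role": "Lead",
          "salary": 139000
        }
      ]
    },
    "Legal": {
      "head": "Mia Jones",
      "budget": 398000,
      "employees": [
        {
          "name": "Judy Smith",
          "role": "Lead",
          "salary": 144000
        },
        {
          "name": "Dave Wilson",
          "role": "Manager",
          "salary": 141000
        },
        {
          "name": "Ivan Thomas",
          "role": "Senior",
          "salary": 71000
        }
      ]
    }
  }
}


Path: departments.Legal.employees[0].name

Navigate:
  -> departments
  -> Legal
  -> employees[0].name = 'Judy Smith'

Judy Smith


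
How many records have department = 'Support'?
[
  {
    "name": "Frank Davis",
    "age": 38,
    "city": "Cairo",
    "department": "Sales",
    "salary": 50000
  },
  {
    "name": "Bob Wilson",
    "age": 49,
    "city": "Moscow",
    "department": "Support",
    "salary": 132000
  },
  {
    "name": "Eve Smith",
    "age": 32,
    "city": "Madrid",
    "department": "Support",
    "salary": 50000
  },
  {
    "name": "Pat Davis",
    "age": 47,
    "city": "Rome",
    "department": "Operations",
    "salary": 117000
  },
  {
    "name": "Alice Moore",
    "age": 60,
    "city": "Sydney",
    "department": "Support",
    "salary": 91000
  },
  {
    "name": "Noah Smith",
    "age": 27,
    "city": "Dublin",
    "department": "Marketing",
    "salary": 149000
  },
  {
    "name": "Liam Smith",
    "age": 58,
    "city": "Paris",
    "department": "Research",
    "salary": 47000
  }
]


Data: 7 records
Condition: department = 'Support'

Checking each record:
  Frank Davis: Sales
  Bob Wilson: Support MATCH
  Eve Smith: Support MATCH
  Pat Davis: Operations
  Alice Moore: Support MATCH
  Noah Smith: Marketing
  Liam Smith: Research

Count: 3

3


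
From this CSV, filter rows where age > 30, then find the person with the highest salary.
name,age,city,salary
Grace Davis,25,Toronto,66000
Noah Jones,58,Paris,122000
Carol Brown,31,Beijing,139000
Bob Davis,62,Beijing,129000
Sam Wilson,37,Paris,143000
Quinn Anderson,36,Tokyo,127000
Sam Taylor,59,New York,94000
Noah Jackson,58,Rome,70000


Filter: age > 30
Sort by: salary (descending)

Filtered records (7):
  Sam Wilson, age 37, salary $143000
  Carol Brown, age 31, salary $139000
  Bob Davis, age 62, salary $129000
  Quinn Anderson, age 36, salary $127000
  Noah Jones, age 58, salary $122000
  Sam Taylor, age 59, salary $94000
  Noah Jackson, age 58, salary $70000

Highest salary: Sam Wilson ($143000)

Sam Wilson


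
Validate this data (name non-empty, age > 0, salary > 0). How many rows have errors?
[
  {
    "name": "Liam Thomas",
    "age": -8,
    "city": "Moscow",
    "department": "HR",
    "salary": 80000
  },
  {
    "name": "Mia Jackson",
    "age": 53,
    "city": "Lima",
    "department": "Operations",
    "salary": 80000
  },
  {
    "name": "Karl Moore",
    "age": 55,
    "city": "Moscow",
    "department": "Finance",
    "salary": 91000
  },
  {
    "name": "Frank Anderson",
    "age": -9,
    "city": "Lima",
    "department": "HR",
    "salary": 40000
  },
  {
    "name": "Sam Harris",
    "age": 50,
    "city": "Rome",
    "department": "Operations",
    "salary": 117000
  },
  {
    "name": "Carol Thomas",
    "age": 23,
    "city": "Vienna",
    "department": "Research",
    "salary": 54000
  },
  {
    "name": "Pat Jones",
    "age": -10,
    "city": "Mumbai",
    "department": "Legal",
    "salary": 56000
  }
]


Validating 7 records:
Rules: name non-empty, age > 0, salary > 0

  Row 1 (Liam Thomas): negative age: -8
  Row 2 (Mia Jackson): OK
  Row 3 (Karl Moore): OK
  Row 4 (Frank Anderson): negative age: -9
  Row 5 (Sam Harris): OK
  Row 6 (Carol Thomas): OK
  Row 7 (Pat Jones): negative age: -10

Total errors: 3

3 errors


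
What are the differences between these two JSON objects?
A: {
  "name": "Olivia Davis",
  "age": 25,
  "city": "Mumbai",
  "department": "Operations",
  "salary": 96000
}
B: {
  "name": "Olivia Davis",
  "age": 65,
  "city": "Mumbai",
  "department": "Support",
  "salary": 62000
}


Comparing each field (in key order):
  name: same
  age: DIFFERENT
  city: same
  department: DIFFERENT
  salary: DIFFERENT
Differences:
  age: 25 -> 65
  department: Operations -> Support
  salary: 96000 -> 62000

3 field(s) changed

3 changes: age, department, salary


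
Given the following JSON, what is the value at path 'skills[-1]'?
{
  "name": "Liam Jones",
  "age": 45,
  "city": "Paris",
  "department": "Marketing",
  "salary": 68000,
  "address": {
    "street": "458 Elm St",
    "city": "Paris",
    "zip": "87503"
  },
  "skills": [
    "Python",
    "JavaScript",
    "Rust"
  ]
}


Query: skills[-1]
Path: skills -> last element
Value: Rust

Rust


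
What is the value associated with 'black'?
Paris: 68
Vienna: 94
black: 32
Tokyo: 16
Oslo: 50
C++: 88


Looking up key 'black'
Value: 32

32


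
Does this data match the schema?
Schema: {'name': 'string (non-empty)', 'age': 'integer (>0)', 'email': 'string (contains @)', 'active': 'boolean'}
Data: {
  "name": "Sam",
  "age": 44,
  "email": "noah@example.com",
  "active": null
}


Validating each field against schema:
  name: OK (non-empty string)
  age: OK (positive integer)
  email: OK (string with @)
  active: FAIL (null is not a boolean)

Result: INVALID (1 error: active)

INVALID (1 error: active)


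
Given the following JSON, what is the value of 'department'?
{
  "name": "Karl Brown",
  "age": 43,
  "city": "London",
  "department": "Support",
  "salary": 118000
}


Looking up field 'department'
Value: Support

Support


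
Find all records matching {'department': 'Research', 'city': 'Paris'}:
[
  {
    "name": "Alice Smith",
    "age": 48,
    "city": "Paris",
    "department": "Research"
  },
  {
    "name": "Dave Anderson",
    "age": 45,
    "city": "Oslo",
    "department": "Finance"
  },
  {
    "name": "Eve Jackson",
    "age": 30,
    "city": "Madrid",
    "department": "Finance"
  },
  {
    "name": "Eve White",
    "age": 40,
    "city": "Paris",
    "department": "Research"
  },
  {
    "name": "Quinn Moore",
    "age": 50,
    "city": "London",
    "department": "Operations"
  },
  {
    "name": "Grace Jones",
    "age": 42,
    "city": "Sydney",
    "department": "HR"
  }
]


Search criteria: {'department': 'Research', 'city': 'Paris'}

Checking 6 records:
  Alice Smith: {department: Research, city: Paris} <-- MATCH
  Dave Anderson: {department: Finance, city: Oslo}
  Eve Jackson: {department: Finance, city: Madrid}
  Eve White: {department: Research, city: Paris} <-- MATCH
  Quinn Moore: {department: Operations, city: London}
  Grace Jones: {department: HR, city: Sydney}

Matches: ["Alice Smith", "Eve White"]

["Alice Smith", "Eve White"]


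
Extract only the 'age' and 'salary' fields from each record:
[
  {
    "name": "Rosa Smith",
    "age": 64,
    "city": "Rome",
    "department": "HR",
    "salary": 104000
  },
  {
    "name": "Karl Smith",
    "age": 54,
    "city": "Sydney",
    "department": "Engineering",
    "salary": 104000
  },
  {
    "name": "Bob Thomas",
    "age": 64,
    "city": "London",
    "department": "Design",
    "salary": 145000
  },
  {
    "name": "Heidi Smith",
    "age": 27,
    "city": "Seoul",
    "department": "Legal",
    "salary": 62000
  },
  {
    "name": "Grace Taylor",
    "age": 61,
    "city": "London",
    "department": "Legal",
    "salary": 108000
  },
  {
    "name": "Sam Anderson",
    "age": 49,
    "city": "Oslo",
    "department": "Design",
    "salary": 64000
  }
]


Original: 6 records with fields: name, age, city, department, salary
Keep: ['age', 'salary']
Drop: ['name', 'city', 'department']
Result: 6 records, 2 fields each

[
  {
    "age": 64,
    "salary": 104000
  },
  {
    "age": 54,
    "salary": 104000
  },
  {
    "age": 64,
    "salary": 145000
  },
  {
    "age": 27,
    "salary": 62000
  },
  {
    "age": 61,
    "salary": 108000
  },
  {
    "age": 49,
    "salary": 64000
  }
]


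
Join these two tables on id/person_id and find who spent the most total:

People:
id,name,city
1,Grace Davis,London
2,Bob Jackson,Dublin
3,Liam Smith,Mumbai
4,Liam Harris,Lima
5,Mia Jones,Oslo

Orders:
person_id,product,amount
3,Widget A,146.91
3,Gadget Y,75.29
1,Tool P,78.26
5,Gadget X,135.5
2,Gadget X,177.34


Join on: people.id = orders.person_id

Joined rows:
  Liam Smith (Mumbai) bought Widget A for $146.91
  Liam Smith (Mumbai) bought Gadget Y for $75.29
  Grace Davis (London) bought Tool P for $78.26
  Mia Jones (Oslo) bought Gadget X for $135.5
  Bob Jackson (Dublin) bought Gadget X for $177.34

Total per person:
  Liam Smith: $222.20
  Bob Jackson: $177.34
  Mia Jones: $135.50
  Grace Davis: $78.26

Top spender: Liam Smith ($222.20)

Liam Smith ($222.20)


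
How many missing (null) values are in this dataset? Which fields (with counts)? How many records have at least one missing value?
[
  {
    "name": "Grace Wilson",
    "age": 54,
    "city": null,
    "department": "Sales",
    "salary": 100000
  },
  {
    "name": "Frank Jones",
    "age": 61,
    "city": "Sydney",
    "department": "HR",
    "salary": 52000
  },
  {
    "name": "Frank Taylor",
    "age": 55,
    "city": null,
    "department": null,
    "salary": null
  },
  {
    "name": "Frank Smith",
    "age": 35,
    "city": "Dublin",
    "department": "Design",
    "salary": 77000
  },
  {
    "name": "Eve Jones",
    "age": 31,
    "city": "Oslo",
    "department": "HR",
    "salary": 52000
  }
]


Checking for missing (null) values in 5 records:

  Grace Wilson: city
  Frank Jones: complete
  Frank Taylor: city, department, salary
  Frank Smith: complete
  Eve Jones: complete

Per field:
  name: 0 missing
  age: 0 missing
  city: 2 missing
  department: 1 missing
  salary: 1 missing

Total missing values: 4
Records with any missing: 2

4 missing values (city: 2, department: 1, salary: 1); 2 incomplete records


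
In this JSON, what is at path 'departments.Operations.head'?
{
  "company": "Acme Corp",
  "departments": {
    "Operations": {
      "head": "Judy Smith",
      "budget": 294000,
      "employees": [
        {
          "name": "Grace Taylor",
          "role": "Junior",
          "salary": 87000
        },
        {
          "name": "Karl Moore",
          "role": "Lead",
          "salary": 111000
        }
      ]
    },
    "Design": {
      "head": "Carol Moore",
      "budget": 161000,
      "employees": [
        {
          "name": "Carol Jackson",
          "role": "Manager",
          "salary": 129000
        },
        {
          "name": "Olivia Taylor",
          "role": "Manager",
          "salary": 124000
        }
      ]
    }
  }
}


Path: departments.Operations.head

Navigate:
  -> departments
  -> Operations
  -> head = 'Judy Smith'

Judy Smith


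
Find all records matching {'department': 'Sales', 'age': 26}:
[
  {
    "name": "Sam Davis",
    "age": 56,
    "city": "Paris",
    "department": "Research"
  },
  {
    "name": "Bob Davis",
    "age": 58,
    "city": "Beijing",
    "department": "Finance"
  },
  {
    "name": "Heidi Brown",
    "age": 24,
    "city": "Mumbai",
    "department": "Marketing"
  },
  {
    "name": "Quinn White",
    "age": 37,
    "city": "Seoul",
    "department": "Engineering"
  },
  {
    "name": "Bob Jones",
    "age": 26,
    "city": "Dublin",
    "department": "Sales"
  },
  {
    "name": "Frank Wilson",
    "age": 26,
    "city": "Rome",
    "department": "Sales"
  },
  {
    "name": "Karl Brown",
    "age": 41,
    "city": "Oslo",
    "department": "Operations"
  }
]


Search criteria: {'department': 'Sales', 'age': 26}

Checking 7 records:
  Sam Davis: {department: Research, age: 56}
  Bob Davis: {department: Finance, age: 58}
  Heidi Brown: {department: Marketing, age: 24}
  Quinn White: {department: Engineering, age: 37}
  Bob Jones: {department: Sales, age: 26} <-- MATCH
  Frank Wilson: {department: Sales, age: 26} <-- MATCH
  Karl Brown: {department: Operations, age: 41}

Matches: ["Bob Jones", "Frank Wilson"]

["Bob Jones", "Frank Wilson"]


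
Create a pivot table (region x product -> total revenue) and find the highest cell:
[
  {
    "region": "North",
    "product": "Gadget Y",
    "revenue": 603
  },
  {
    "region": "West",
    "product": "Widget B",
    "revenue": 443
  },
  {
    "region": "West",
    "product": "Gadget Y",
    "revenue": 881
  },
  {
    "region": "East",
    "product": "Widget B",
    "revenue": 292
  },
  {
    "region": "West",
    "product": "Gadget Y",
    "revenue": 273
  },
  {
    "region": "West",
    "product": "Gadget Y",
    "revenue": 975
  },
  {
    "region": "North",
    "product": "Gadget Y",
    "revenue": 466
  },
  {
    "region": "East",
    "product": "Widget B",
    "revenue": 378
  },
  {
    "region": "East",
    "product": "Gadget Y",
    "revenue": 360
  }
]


Pivot: region (rows) x product (columns) -> total revenue

     Gadget Y      Widget B    
East           360           670  
North         1069             0  
West          2129           443  

Highest: West / Gadget Y = $2129

West / Gadget Y = $2129


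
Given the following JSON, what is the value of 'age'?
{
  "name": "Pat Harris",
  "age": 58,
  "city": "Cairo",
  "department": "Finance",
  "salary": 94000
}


Looking up field 'age'
Value: 58

58


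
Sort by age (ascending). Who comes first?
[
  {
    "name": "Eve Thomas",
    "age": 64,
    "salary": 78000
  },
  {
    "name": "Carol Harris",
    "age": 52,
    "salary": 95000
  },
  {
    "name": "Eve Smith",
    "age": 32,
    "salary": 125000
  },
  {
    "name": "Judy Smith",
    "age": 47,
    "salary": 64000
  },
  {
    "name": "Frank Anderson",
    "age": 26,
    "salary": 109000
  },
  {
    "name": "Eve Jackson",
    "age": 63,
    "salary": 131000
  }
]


Sort by: age (ascending)

Sorted order:
  1. Frank Anderson (age = 26)
  2. Eve Smith (age = 32)
  3. Judy Smith (age = 47)
  4. Carol Harris (age = 52)
  5. Eve Jackson (age = 63)
  6. Eve Thomas (age = 64)

First: Frank Anderson

Frank Anderson


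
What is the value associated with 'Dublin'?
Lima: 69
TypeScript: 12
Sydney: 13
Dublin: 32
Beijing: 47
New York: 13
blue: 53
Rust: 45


Looking up key 'Dublin'
Value: 32

32


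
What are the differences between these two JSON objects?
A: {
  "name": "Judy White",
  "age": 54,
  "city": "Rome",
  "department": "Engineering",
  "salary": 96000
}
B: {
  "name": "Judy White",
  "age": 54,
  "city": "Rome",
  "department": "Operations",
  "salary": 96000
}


Comparing each field (in key order):
  name: same
  age: same
  city: same
  department: DIFFERENT
  salary: same
Differences:
  department: Engineering -> Operations

1 field(s) changed

1 change: department


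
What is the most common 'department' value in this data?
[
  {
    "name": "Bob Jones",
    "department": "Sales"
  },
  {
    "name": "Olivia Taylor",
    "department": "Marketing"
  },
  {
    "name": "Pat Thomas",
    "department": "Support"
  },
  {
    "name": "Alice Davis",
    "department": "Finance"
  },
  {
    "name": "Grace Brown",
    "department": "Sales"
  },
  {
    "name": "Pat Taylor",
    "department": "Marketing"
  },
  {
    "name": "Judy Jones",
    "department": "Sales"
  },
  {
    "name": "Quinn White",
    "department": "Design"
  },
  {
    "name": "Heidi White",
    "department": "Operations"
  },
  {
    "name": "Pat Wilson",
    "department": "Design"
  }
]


Counting 'department' values across 10 records:

  Sales: 3 ###
  Marketing: 2 ##
  Design: 2 ##
  Support: 1 #
  Finance: 1 #
  Operations: 1 #

Most common: Sales (3 times)

Sales (3 times)


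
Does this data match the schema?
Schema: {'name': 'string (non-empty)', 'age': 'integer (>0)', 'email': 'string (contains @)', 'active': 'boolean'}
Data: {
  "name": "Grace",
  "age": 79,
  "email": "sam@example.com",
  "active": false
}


Validating each field against schema:
  name: OK (non-empty string)
  age: OK (positive integer)
  email: OK (string with @)
  active: OK (boolean)

Result: VALID

VALID


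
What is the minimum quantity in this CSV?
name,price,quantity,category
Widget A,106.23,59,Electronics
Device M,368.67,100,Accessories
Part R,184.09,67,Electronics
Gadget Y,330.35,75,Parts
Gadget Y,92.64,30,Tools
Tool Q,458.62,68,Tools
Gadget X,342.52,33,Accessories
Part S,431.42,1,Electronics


Computing minimum quantity:
Values: [59, 100, 67, 75, 30, 68, 33, 1]
Min = 1

1


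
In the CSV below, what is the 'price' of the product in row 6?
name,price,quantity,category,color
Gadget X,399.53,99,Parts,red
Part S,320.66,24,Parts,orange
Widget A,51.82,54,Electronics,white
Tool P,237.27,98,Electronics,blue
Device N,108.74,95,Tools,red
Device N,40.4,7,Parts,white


Query: Row 6 ('Device N'), column 'price'
Value: 40.4

40.4


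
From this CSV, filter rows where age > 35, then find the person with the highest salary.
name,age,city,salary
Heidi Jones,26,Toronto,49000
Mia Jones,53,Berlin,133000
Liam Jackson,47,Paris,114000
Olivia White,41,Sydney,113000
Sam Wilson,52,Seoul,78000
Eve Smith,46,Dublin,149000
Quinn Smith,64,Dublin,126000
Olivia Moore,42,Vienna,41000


Filter: age > 35
Sort by: salary (descending)

Filtered records (7):
  Eve Smith, age 46, salary $149000
  Mia Jones, age 53, salary $133000
  Quinn Smith, age 64, salary $126000
  Liam Jackson, age 47, salary $114000
  Olivia White, age 41, salary $113000
  Sam Wilson, age 52, salary $78000
  Olivia Moore, age 42, salary $41000

Highest salary: Eve Smith ($149000)

Eve Smith


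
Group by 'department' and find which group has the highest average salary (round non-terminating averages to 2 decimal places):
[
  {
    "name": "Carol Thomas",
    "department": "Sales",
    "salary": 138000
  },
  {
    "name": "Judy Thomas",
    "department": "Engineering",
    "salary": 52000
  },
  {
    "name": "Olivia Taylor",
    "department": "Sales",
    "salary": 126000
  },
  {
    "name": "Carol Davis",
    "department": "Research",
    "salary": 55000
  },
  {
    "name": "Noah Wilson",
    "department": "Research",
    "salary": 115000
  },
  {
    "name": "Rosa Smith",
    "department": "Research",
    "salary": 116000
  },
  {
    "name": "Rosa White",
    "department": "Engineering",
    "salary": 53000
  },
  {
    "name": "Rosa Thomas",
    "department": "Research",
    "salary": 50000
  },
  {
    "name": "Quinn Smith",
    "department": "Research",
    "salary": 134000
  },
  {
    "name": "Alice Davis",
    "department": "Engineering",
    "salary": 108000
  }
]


Group by: department

Groups:
  Engineering: 3 people, avg salary = 213000/3 = $71000
  Research: 5 people, avg salary = 470000/5 = $94000
  Sales: 2 people, avg salary = 264000/2 = $132000

Highest average salary: Sales ($132000)

Sales ($132000)


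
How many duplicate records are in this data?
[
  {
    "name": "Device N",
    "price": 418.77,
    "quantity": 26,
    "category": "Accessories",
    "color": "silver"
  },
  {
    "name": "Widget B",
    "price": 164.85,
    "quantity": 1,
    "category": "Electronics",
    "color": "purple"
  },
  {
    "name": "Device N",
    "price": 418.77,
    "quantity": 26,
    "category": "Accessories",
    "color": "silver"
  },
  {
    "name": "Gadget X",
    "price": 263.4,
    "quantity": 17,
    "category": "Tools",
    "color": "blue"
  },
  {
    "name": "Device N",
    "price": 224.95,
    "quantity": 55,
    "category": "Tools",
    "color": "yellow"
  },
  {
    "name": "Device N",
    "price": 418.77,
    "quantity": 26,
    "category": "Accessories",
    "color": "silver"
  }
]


Checking 6 records for duplicates:

  Row 1: Device N ($418.77, qty 26)
  Row 2: Widget B ($164.85, qty 1)
  Row 3: Device N ($418.77, qty 26) <-- DUPLICATE
  Row 4: Gadget X ($263.4, qty 17)
  Row 5: Device N ($224.95, qty 55)
  Row 6: Device N ($418.77, qty 26) <-- DUPLICATE

Duplicates found: 2
Unique records: 4

2 duplicates, 4 unique


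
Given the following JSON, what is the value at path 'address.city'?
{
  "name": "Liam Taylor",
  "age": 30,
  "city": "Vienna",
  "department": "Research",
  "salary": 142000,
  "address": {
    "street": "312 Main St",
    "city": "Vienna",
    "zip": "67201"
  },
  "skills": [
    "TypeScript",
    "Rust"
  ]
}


Query: address.city
Path: address -> city
Value: Vienna

Vienna


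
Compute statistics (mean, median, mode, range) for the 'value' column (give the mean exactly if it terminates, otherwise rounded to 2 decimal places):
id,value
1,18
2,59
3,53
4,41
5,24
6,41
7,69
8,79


Data: [18, 59, 53, 41, 24, 41, 69, 79]
Count: 8
Sum: 384
Mean: 384/8 = 48
Sorted: [18, 24, 41, 41, 53, 59, 69, 79]
Median: 47.0
Mode: 41 (2 times)
Range: 79 - 18 = 61
Min: 18, Max: 79

mean=48, median=47.0, mode=41, range=61


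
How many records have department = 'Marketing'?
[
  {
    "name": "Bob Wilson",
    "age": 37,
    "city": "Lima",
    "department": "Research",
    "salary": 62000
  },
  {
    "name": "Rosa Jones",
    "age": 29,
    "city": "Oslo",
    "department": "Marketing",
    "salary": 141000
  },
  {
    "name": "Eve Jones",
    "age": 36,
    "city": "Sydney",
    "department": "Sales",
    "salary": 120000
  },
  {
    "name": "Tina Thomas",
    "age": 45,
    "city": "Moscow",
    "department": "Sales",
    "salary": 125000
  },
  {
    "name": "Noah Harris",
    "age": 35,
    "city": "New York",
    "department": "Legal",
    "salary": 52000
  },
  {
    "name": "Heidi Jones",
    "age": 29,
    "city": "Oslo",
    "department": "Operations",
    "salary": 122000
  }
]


Data: 6 records
Condition: department = 'Marketing'

Checking each record:
  Bob Wilson: Research
  Rosa Jones: Marketing MATCH
  Eve Jones: Sales
  Tina Thomas: Sales
  Noah Harris: Legal
  Heidi Jones: Operations

Count: 1

1


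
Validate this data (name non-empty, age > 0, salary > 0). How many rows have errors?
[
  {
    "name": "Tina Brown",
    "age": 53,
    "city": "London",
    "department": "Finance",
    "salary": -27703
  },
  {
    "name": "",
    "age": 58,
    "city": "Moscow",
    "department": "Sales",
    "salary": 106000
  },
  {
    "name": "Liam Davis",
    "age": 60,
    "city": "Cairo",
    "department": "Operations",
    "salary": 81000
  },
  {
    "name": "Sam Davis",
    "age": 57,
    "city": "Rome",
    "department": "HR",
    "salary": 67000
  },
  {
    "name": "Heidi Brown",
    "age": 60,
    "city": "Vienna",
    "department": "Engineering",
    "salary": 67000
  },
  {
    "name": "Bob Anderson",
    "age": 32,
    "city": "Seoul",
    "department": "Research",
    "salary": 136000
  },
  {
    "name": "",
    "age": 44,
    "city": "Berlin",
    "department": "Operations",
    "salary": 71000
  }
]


Validating 7 records:
Rules: name non-empty, age > 0, salary > 0

  Row 1 (Tina Brown): negative salary: -27703
  Row 2 (???): empty name
  Row 3 (Liam Davis): OK
  Row 4 (Sam Davis): OK
  Row 5 (Heidi Brown): OK
  Row 6 (Bob Anderson): OK
  Row 7 (???): empty name

Total errors: 3

3 errors


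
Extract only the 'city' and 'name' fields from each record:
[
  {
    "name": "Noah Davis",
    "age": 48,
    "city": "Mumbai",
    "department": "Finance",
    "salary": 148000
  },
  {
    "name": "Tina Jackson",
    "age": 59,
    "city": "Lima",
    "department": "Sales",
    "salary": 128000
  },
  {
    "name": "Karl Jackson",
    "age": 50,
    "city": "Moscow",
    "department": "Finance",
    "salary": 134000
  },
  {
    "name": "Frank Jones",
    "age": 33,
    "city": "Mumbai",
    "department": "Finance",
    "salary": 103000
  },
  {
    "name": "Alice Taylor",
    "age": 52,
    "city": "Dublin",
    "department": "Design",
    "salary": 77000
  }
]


Original: 5 records with fields: name, age, city, department, salary
Keep: ['city', 'name']
Drop: ['age', 'department', 'salary']
Result: 5 records, 2 fields each

[
  {
    "city": "Mumbai",
    "name": "Noah Davis"
  },
  {
    "city": "Lima",
    "name": "Tina Jackson"
  },
  {
    "city": "Moscow",
    "name": "Karl Jackson"
  },
  {
    "city": "Mumbai",
    "name": "Frank Jones"
  },
  {
    "city": "Dublin",
    "name": "Alice Taylor"
  }
]


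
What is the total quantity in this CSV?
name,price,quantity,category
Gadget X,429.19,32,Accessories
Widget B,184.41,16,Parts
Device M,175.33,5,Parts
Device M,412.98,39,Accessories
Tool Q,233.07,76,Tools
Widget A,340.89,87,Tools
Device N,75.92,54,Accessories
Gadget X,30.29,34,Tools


Computing total quantity:
Values: [32, 16, 5, 39, 76, 87, 54, 34]
Sum = 343

343


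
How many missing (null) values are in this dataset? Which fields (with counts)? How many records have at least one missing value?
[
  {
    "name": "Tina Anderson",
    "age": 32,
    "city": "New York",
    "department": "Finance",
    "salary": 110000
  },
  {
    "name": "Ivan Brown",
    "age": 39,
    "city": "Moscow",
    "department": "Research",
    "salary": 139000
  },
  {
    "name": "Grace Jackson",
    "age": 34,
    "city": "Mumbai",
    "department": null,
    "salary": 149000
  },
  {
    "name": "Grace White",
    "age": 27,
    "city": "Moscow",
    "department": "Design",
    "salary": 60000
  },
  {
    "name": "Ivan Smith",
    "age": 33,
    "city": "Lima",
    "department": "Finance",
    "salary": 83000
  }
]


Checking for missing (null) values in 5 records:

  Tina Anderson: complete
  Ivan Brown: complete
  Grace Jackson: department
  Grace White: complete
  Ivan Smith: complete

Per field:
  name: 0 missing
  age: 0 missing
  city: 0 missing
  department: 1 missing
  salary: 0 missing

Total missing values: 1
Records with any missing: 1

1 missing values (department: 1); 1 incomplete records


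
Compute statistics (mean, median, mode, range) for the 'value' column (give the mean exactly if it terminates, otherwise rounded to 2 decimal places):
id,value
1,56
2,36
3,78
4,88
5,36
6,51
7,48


Data: [56, 36, 78, 88, 36, 51, 48]
Count: 7
Sum: 393
Mean: 393/7 ≈ 56.14 (rounded to 2 decimal places)
Sorted: [36, 36, 48, 51, 56, 78, 88]
Median: 51.0
Mode: 36 (2 times)
Range: 88 - 36 = 52
Min: 36, Max: 88

mean≈56.14, median=51.0, mode=36, range=52


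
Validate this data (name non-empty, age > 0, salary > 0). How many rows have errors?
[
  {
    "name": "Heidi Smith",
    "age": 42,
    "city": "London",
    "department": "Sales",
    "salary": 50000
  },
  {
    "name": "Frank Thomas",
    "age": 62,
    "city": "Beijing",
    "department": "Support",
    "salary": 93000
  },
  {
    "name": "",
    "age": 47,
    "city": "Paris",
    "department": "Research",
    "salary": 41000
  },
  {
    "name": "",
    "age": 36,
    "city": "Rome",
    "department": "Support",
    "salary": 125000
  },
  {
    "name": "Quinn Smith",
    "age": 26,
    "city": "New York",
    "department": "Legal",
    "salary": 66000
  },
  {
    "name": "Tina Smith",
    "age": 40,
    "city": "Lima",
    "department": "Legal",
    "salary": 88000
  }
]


Validating 6 records:
Rules: name non-empty, age > 0, salary > 0

  Row 1 (Heidi Smith): OK
  Row 2 (Frank Thomas): OK
  Row 3 (???): empty name
  Row 4 (???): empty name
  Row 5 (Quinn Smith): OK
  Row 6 (Tina Smith): OK

Total errors: 2

2 errors


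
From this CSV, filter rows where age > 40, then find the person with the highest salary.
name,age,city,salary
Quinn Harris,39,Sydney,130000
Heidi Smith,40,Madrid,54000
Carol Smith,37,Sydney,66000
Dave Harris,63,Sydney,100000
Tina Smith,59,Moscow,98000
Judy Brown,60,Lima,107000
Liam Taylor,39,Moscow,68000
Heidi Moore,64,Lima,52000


Filter: age > 40
Sort by: salary (descending)

Filtered records (4):
  Judy Brown, age 60, salary $107000
  Dave Harris, age 63, salary $100000
  Tina Smith, age 59, salary $98000
  Heidi Moore, age 64, salary $52000

Highest salary: Judy Brown ($107000)

Judy Brown


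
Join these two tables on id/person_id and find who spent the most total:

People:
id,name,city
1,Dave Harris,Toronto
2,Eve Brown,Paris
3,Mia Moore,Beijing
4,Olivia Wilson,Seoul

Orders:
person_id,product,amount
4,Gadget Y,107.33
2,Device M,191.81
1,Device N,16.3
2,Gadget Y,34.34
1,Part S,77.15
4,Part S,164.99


Join on: people.id = orders.person_id

Joined rows:
  Olivia Wilson (Seoul) bought Gadget Y for $107.33
  Eve Brown (Paris) bought Device M for $191.81
  Dave Harris (Toronto) bought Device N for $16.3
  Eve Brown (Paris) bought Gadget Y for $34.34
  Dave Harris (Toronto) bought Part S for $77.15
  Olivia Wilson (Seoul) bought Part S for $164.99

Total per person:
  Olivia Wilson: $272.32
  Eve Brown: $226.15
  Dave Harris: $93.45

Top spender: Olivia Wilson ($272.32)

Olivia Wilson ($272.32)


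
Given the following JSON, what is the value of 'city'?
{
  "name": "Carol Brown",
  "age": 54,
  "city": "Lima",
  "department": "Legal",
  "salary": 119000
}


Looking up field 'city'
Value: Lima

Lima


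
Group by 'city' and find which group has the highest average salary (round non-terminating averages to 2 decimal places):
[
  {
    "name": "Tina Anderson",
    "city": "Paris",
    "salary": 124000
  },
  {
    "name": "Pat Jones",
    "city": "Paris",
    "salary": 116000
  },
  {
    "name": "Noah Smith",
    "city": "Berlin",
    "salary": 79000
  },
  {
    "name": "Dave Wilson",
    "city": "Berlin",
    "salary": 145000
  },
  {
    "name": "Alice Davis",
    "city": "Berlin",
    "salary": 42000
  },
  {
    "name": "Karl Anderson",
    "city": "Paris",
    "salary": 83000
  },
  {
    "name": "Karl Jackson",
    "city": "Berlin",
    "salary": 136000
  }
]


Group by: city

Groups:
  Berlin: 4 people, avg salary = 402000/4 = $100500
  Paris: 3 people, avg salary = 323000/3 ≈ $107666.67

Highest average salary: Paris (≈$107666.67)

Paris (≈$107666.67)


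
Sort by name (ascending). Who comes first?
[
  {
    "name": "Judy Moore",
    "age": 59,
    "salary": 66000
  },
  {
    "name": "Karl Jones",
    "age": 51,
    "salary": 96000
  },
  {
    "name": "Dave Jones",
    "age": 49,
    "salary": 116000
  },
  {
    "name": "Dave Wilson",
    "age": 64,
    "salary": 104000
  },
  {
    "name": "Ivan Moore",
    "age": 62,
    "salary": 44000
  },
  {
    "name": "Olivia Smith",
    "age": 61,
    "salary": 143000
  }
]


Sort by: name (ascending)

Sorted order:
  1. Dave Jones (name = Dave Jones)
  2. Dave Wilson (name = Dave Wilson)
  3. Ivan Moore (name = Ivan Moore)
  4. Judy Moore (name = Judy Moore)
  5. Karl Jones (name = Karl Jones)
  6. Olivia Smith (name = Olivia Smith)

First: Dave Jones

Dave Jones


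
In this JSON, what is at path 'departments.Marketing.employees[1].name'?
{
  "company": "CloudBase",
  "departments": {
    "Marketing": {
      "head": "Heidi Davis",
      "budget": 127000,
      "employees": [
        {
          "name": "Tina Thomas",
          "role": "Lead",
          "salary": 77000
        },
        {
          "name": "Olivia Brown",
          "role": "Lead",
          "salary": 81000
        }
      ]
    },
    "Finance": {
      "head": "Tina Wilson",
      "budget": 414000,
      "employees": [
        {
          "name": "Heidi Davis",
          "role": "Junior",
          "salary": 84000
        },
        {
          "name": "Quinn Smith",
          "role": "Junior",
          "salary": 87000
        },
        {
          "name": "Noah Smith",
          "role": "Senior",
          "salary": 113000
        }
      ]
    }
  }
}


Path: departments.Marketing.employees[1].name

Navigate:
  -> departments
  -> Marketing
  -> employees[1].name = 'Olivia Brown'

Olivia Brown


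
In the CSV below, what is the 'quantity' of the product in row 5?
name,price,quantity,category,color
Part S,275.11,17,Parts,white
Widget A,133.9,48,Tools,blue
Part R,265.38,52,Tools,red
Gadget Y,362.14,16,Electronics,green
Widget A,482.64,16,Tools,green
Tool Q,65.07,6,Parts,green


Query: Row 5 ('Widget A'), column 'quantity'
Value: 16

16


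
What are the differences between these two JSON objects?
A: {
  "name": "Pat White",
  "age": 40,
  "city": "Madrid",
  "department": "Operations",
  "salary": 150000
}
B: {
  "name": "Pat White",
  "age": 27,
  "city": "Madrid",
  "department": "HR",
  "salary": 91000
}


Comparing each field (in key order):
  name: same
  age: DIFFERENT
  city: same
  department: DIFFERENT
  salary: DIFFERENT
Differences:
  age: 40 -> 27
  department: Operations -> HR
  salary: 150000 -> 91000

3 field(s) changed

3 changes: age, department, salary


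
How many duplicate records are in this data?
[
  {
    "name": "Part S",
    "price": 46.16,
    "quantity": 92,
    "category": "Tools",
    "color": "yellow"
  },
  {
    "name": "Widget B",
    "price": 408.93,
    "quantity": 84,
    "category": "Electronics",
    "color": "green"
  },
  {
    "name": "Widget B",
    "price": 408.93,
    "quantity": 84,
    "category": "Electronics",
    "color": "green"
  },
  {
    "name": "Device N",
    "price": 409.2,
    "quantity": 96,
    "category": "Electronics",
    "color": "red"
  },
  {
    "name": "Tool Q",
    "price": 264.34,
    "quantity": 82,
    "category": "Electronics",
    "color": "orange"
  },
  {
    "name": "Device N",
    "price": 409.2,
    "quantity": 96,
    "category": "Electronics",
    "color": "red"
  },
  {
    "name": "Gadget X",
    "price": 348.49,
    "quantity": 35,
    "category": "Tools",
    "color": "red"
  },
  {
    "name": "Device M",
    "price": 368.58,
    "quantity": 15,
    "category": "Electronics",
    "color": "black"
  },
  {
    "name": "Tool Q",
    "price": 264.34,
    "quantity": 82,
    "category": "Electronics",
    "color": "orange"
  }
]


Checking 9 records for duplicates:

  Row 1: Part S ($46.16, qty 92)
  Row 2: Widget B ($408.93, qty 84)
  Row 3: Widget B ($408.93, qty 84) <-- DUPLICATE
  Row 4: Device N ($409.2, qty 96)
  Row 5: Tool Q ($264.34, qty 82)
  Row 6: Device N ($409.2, qty 96) <-- DUPLICATE
  Row 7: Gadget X ($348.49, qty 35)
  Row 8: Device M ($368.58, qty 15)
  Row 9: Tool Q ($264.34, qty 82) <-- DUPLICATE

Duplicates found: 3
Unique records: 6

3 duplicates, 6 unique


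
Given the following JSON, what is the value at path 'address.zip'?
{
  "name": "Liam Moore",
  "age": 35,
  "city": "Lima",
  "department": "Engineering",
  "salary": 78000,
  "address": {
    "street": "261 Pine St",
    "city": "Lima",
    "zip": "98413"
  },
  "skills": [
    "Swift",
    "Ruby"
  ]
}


Query: address.zip
Path: address -> zip
Value: 98413

98413


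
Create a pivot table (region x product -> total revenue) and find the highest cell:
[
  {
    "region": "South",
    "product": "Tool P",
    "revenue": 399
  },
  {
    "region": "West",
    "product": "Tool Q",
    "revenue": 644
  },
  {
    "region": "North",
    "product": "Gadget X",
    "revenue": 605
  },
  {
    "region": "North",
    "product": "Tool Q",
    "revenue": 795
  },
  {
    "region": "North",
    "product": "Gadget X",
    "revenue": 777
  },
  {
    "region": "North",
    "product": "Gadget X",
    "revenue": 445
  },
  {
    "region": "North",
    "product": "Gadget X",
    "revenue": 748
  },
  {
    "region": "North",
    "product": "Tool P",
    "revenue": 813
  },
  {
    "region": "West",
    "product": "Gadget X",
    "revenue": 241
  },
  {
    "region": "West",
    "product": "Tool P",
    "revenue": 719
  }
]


Pivot: region (rows) x product (columns) -> total revenue

     Gadget X      Tool P        Tool Q      
North         2575           813           795  
South            0           399             0  
West           241           719           644  

Highest: North / Gadget X = $2575

North / Gadget X = $2575


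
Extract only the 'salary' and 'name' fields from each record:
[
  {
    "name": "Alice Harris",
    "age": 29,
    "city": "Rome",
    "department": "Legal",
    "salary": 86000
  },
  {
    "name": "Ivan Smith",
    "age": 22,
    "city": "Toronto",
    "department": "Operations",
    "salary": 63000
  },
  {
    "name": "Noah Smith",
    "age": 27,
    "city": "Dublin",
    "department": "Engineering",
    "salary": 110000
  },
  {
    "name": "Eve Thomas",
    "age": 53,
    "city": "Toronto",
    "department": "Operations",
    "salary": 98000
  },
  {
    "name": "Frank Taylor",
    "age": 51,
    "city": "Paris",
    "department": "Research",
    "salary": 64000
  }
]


Original: 5 records with fields: name, age, city, department, salary
Keep: ['salary', 'name']
Drop: ['age', 'city', 'department']
Result: 5 records, 2 fields each

[
  {
    "salary": 86000,
    "name": "Alice Harris"
  },
  {
    "salary": 63000,
    "name": "Ivan Smith"
  },
  {
    "salary": 110000,
    "name": "Noah Smith"
  },
  {
    "salary": 98000,
    "name": "Eve Thomas"
  },
  {
    "salary": 64000,
    "name": "Frank Taylor"
  }
]


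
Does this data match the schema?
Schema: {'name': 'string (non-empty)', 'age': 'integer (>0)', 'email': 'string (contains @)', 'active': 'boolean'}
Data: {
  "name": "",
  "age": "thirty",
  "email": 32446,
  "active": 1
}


Validating each field against schema:
  name: FAIL ("" is an empty string)
  age: FAIL ("thirty" is not an integer)
  email: FAIL (32446 is not a string)
  active: FAIL (1 is not a boolean)

Result: INVALID (4 errors: name, age, email, active)

INVALID (4 errors: name, age, email, active)


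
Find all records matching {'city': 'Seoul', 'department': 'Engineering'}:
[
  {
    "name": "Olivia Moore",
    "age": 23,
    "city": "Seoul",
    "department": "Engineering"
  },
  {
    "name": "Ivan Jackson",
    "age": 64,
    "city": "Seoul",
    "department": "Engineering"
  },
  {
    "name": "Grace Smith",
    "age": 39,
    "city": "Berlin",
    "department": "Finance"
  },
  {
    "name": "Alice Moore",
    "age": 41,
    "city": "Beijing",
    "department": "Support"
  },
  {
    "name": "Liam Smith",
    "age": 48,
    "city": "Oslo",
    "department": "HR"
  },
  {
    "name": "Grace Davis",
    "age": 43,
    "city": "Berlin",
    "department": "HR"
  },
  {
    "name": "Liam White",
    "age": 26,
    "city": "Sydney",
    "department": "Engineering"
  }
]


Search criteria: {'city': 'Seoul', 'department': 'Engineering'}

Checking 7 records:
  Olivia Moore: {city: Seoul, department: Engineering} <-- MATCH
  Ivan Jackson: {city: Seoul, department: Engineering} <-- MATCH
  Grace Smith: {city: Berlin, department: Finance}
  Alice Moore: {city: Beijing, department: Support}
  Liam Smith: {city: Oslo, department: HR}
  Grace Davis: {city: Berlin, department: HR}
  Liam White: {city: Sydney, department: Engineering}

Matches: ["Olivia Moore", "Ivan Jackson"]

["Olivia Moore", "Ivan Jackson"]


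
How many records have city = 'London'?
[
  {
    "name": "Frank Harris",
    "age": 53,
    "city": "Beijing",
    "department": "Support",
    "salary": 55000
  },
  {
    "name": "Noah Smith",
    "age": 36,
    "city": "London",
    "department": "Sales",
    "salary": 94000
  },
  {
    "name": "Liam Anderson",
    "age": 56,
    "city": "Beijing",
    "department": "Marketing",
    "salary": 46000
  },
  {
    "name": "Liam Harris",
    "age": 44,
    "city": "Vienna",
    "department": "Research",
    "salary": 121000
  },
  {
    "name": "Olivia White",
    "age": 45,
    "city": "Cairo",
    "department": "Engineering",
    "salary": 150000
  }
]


Data: 5 records
Condition: city = 'London'

Checking each record:
  Frank Harris: Beijing
  Noah Smith: London MATCH
  Liam Anderson: Beijing
  Liam Harris: Vienna
  Olivia White: Cairo

Count: 1

1


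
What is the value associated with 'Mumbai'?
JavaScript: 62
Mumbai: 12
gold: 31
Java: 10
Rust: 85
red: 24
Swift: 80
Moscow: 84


Looking up key 'Mumbai'
Value: 12

12


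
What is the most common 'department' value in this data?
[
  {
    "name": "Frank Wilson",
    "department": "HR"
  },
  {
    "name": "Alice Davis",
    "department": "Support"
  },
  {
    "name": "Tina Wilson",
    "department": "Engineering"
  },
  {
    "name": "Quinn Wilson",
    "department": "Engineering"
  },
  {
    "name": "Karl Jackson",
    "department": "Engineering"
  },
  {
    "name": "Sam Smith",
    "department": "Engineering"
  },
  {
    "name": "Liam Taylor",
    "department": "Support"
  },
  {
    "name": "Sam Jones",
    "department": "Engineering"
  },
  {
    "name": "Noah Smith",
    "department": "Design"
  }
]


Counting 'department' values across 9 records:

  Engineering: 5 #####
  Support: 2 ##
  HR: 1 #
  Design: 1 #

Most common: Engineering (5 times)

Engineering (5 times)
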